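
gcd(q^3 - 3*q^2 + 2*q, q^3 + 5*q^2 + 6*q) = q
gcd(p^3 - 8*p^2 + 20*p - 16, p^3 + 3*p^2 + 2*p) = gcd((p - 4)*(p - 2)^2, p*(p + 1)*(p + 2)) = 1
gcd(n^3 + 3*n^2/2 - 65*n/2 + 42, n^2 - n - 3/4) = n - 3/2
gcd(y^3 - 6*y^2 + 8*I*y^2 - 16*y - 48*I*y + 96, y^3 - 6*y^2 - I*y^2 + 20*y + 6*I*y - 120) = y^2 + y*(-6 + 4*I) - 24*I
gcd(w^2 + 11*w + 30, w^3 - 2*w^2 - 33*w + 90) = w + 6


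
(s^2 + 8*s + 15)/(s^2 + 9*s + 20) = (s + 3)/(s + 4)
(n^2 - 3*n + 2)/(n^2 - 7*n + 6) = (n - 2)/(n - 6)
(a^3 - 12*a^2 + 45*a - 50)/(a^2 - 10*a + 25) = a - 2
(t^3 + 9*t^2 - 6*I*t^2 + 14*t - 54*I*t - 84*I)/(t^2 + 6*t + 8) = (t^2 + t*(7 - 6*I) - 42*I)/(t + 4)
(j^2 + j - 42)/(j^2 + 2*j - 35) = (j - 6)/(j - 5)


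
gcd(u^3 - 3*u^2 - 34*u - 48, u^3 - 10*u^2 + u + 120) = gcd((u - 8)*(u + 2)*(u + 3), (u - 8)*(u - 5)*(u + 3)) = u^2 - 5*u - 24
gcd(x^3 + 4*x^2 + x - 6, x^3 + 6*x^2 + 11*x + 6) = x^2 + 5*x + 6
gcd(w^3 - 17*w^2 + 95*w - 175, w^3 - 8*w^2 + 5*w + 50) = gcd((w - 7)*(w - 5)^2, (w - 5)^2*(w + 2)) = w^2 - 10*w + 25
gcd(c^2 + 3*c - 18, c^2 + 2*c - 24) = c + 6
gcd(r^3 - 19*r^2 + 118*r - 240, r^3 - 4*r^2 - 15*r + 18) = r - 6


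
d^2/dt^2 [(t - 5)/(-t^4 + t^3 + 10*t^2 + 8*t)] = 2*(t*(-t^3 + t^2 + 10*t + 8)*(4*t^3 - 3*t^2 - 20*t - (t - 5)*(-6*t^2 + 3*t + 10) - 8) + (t - 5)*(-4*t^3 + 3*t^2 + 20*t + 8)^2)/(t^3*(-t^3 + t^2 + 10*t + 8)^3)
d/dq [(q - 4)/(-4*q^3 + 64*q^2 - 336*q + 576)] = 1/(2*(q^3 - 18*q^2 + 108*q - 216))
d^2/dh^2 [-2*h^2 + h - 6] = -4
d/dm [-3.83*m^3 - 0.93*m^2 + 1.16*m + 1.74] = -11.49*m^2 - 1.86*m + 1.16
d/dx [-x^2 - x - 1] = -2*x - 1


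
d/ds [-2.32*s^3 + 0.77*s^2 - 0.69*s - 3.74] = -6.96*s^2 + 1.54*s - 0.69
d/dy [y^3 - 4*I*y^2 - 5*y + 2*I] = 3*y^2 - 8*I*y - 5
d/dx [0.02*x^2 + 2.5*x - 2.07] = 0.04*x + 2.5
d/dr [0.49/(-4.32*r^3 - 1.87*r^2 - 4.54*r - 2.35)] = (6.3504*r^2 + 1.8326*r + 2.2246)/(4.32*r^3 + 1.87*r^2 + 4.54*r + 2.35)^2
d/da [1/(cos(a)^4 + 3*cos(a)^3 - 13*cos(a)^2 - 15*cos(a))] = (4*cos(a)^3 + 9*cos(a)^2 - 26*cos(a) - 15)*sin(a)/((cos(a)^3 + 3*cos(a)^2 - 13*cos(a) - 15)^2*cos(a)^2)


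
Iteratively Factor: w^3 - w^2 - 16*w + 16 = (w - 4)*(w^2 + 3*w - 4) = (w - 4)*(w - 1)*(w + 4)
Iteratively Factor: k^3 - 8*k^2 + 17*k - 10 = (k - 1)*(k^2 - 7*k + 10) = (k - 5)*(k - 1)*(k - 2)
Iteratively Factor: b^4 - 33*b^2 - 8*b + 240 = (b - 3)*(b^3 + 3*b^2 - 24*b - 80) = (b - 5)*(b - 3)*(b^2 + 8*b + 16) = (b - 5)*(b - 3)*(b + 4)*(b + 4)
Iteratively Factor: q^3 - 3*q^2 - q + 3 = (q - 1)*(q^2 - 2*q - 3) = (q - 1)*(q + 1)*(q - 3)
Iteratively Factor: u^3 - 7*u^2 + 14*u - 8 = (u - 1)*(u^2 - 6*u + 8) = (u - 4)*(u - 1)*(u - 2)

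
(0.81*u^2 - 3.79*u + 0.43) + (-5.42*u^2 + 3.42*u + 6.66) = -4.61*u^2 - 0.37*u + 7.09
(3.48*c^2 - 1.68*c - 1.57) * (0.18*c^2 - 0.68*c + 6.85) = 0.6264*c^4 - 2.6688*c^3 + 24.6978*c^2 - 10.4404*c - 10.7545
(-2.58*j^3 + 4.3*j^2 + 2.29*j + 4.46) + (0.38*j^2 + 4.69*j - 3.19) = -2.58*j^3 + 4.68*j^2 + 6.98*j + 1.27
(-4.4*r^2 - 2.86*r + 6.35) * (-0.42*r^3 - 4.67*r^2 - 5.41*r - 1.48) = 1.848*r^5 + 21.7492*r^4 + 34.4932*r^3 - 7.6699*r^2 - 30.1207*r - 9.398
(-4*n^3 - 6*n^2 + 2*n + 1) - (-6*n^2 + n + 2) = -4*n^3 + n - 1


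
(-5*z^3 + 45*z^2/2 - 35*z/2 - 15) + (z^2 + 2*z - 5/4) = -5*z^3 + 47*z^2/2 - 31*z/2 - 65/4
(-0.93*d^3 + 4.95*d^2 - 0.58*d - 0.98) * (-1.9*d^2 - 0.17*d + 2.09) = 1.767*d^5 - 9.2469*d^4 - 1.6832*d^3 + 12.3061*d^2 - 1.0456*d - 2.0482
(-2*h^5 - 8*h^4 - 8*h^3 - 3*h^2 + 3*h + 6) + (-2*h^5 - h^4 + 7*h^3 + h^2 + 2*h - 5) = -4*h^5 - 9*h^4 - h^3 - 2*h^2 + 5*h + 1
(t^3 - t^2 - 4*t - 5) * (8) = 8*t^3 - 8*t^2 - 32*t - 40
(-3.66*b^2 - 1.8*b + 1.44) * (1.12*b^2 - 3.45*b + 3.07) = -4.0992*b^4 + 10.611*b^3 - 3.4134*b^2 - 10.494*b + 4.4208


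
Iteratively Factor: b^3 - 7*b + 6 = (b - 2)*(b^2 + 2*b - 3) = (b - 2)*(b + 3)*(b - 1)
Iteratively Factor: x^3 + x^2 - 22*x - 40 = (x + 4)*(x^2 - 3*x - 10) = (x - 5)*(x + 4)*(x + 2)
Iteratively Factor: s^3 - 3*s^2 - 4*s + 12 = (s - 2)*(s^2 - s - 6) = (s - 3)*(s - 2)*(s + 2)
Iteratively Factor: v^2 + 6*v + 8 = (v + 2)*(v + 4)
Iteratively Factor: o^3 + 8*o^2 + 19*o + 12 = (o + 4)*(o^2 + 4*o + 3) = (o + 1)*(o + 4)*(o + 3)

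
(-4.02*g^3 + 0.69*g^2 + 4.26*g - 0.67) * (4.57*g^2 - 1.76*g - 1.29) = -18.3714*g^5 + 10.2285*g^4 + 23.4396*g^3 - 11.4496*g^2 - 4.3162*g + 0.8643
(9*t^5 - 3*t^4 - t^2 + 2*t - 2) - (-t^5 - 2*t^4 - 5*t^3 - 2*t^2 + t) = 10*t^5 - t^4 + 5*t^3 + t^2 + t - 2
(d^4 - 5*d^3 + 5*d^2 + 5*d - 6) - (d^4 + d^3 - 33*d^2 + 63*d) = -6*d^3 + 38*d^2 - 58*d - 6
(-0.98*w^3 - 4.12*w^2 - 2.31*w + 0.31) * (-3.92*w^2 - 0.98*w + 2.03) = 3.8416*w^5 + 17.1108*w^4 + 11.1034*w^3 - 7.315*w^2 - 4.9931*w + 0.6293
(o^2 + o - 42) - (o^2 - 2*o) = 3*o - 42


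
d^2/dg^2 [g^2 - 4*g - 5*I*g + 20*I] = 2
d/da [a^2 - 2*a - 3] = 2*a - 2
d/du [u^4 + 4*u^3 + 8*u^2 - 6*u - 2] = 4*u^3 + 12*u^2 + 16*u - 6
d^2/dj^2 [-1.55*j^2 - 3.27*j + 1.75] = -3.10000000000000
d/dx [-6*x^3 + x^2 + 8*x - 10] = -18*x^2 + 2*x + 8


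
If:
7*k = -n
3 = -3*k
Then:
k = -1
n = 7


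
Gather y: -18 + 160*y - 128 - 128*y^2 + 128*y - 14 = -128*y^2 + 288*y - 160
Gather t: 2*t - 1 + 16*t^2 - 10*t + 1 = 16*t^2 - 8*t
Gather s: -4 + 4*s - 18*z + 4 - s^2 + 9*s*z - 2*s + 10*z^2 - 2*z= -s^2 + s*(9*z + 2) + 10*z^2 - 20*z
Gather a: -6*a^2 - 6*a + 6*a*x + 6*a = -6*a^2 + 6*a*x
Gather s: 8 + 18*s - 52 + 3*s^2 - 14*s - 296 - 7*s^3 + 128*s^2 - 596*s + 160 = -7*s^3 + 131*s^2 - 592*s - 180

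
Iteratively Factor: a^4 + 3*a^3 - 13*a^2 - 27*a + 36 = (a + 3)*(a^3 - 13*a + 12) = (a - 3)*(a + 3)*(a^2 + 3*a - 4) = (a - 3)*(a + 3)*(a + 4)*(a - 1)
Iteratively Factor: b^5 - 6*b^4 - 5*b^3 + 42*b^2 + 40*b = (b + 2)*(b^4 - 8*b^3 + 11*b^2 + 20*b) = (b + 1)*(b + 2)*(b^3 - 9*b^2 + 20*b) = (b - 5)*(b + 1)*(b + 2)*(b^2 - 4*b) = (b - 5)*(b - 4)*(b + 1)*(b + 2)*(b)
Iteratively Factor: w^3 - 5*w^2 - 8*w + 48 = (w - 4)*(w^2 - w - 12) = (w - 4)*(w + 3)*(w - 4)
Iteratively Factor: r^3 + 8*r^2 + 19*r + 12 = (r + 1)*(r^2 + 7*r + 12) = (r + 1)*(r + 3)*(r + 4)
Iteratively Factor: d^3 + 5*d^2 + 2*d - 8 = (d + 4)*(d^2 + d - 2) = (d - 1)*(d + 4)*(d + 2)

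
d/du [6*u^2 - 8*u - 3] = 12*u - 8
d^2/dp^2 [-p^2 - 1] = -2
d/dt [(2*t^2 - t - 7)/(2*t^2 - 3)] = (2*t^2 + 16*t + 3)/(4*t^4 - 12*t^2 + 9)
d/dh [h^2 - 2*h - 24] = 2*h - 2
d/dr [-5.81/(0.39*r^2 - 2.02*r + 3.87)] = (4.5318*r - 11.7362)/(0.39*r^2 - 2.02*r + 3.87)^2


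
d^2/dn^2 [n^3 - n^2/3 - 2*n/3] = 6*n - 2/3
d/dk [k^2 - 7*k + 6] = 2*k - 7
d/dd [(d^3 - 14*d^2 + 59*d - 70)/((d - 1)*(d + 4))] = (d^4 + 6*d^3 - 113*d^2 + 252*d - 26)/(d^4 + 6*d^3 + d^2 - 24*d + 16)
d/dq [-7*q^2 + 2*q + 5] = 2 - 14*q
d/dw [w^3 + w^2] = w*(3*w + 2)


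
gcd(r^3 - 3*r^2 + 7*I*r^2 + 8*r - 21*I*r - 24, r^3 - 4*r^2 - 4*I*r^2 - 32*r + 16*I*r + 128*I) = 1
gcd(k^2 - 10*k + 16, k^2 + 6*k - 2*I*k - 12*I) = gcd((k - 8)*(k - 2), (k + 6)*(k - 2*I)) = 1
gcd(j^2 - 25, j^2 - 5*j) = j - 5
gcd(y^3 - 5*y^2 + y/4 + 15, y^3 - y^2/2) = 1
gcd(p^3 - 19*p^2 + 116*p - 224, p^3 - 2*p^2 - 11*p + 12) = p - 4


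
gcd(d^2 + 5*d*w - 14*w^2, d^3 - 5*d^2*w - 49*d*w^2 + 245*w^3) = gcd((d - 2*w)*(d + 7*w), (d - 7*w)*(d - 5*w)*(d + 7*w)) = d + 7*w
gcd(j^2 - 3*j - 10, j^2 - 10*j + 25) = j - 5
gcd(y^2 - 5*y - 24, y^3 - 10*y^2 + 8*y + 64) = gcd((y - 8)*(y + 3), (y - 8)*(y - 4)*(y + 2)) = y - 8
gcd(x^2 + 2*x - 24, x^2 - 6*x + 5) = 1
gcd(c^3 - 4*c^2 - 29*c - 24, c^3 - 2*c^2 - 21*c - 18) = c^2 + 4*c + 3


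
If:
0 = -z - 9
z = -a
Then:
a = 9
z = -9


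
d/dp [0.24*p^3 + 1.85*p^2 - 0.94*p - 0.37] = 0.72*p^2 + 3.7*p - 0.94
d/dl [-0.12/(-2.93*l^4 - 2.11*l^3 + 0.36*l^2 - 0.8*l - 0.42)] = (-1.4064*l^3 - 0.7596*l^2 + 0.0864*l - 0.096)/(2.93*l^4 + 2.11*l^3 - 0.36*l^2 + 0.8*l + 0.42)^2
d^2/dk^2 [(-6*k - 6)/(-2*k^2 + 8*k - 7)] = 24*(3*(1 - k)*(2*k^2 - 8*k + 7) + 8*(k - 2)^2*(k + 1))/(2*k^2 - 8*k + 7)^3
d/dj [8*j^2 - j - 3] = 16*j - 1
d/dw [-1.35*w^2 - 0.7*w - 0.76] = -2.7*w - 0.7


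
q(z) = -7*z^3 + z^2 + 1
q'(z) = -21*z^2 + 2*z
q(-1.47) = 25.40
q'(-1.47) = -48.32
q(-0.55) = 2.47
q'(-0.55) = -7.45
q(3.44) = -272.12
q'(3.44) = -241.63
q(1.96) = -47.87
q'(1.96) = -76.75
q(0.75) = -1.39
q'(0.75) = -10.31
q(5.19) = -950.65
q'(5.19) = -555.28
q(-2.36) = 98.58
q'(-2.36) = -121.68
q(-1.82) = 46.51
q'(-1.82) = -73.20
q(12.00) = -11951.00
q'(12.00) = -3000.00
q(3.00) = -179.00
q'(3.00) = -183.00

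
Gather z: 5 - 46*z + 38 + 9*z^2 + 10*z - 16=9*z^2 - 36*z + 27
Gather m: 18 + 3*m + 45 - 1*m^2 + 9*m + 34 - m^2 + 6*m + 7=-2*m^2 + 18*m + 104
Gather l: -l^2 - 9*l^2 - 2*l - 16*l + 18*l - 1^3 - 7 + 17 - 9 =-10*l^2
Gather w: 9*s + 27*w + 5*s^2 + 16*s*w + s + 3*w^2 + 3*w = 5*s^2 + 10*s + 3*w^2 + w*(16*s + 30)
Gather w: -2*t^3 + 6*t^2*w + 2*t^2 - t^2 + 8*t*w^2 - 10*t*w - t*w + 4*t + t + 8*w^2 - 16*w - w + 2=-2*t^3 + t^2 + 5*t + w^2*(8*t + 8) + w*(6*t^2 - 11*t - 17) + 2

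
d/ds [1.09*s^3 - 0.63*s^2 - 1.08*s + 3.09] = 3.27*s^2 - 1.26*s - 1.08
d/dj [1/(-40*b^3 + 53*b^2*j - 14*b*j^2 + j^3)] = (-53*b^2 + 28*b*j - 3*j^2)/(40*b^3 - 53*b^2*j + 14*b*j^2 - j^3)^2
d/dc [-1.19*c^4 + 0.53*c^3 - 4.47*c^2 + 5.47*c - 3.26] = -4.76*c^3 + 1.59*c^2 - 8.94*c + 5.47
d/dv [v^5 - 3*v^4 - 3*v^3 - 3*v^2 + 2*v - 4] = 5*v^4 - 12*v^3 - 9*v^2 - 6*v + 2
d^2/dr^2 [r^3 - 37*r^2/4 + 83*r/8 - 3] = 6*r - 37/2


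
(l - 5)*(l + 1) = l^2 - 4*l - 5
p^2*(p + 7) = p^3 + 7*p^2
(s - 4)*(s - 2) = s^2 - 6*s + 8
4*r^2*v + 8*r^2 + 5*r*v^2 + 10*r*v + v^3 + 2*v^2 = (r + v)*(4*r + v)*(v + 2)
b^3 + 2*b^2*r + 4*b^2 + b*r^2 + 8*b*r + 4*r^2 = (b + 4)*(b + r)^2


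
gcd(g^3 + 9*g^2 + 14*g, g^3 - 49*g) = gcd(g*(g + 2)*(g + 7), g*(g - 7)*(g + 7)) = g^2 + 7*g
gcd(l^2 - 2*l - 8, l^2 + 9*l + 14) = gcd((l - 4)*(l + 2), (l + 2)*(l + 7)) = l + 2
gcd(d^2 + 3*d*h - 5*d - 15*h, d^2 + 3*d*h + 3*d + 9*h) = d + 3*h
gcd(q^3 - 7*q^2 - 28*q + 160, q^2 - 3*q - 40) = q^2 - 3*q - 40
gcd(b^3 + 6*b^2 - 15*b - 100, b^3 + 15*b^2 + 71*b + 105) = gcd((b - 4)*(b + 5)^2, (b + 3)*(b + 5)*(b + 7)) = b + 5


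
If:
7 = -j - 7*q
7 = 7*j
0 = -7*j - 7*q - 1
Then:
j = 1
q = -8/7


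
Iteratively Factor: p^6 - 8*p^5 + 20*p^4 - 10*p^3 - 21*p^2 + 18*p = (p - 1)*(p^5 - 7*p^4 + 13*p^3 + 3*p^2 - 18*p) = (p - 1)*(p + 1)*(p^4 - 8*p^3 + 21*p^2 - 18*p) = (p - 3)*(p - 1)*(p + 1)*(p^3 - 5*p^2 + 6*p) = (p - 3)*(p - 2)*(p - 1)*(p + 1)*(p^2 - 3*p) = p*(p - 3)*(p - 2)*(p - 1)*(p + 1)*(p - 3)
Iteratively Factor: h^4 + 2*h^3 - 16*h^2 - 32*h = (h + 4)*(h^3 - 2*h^2 - 8*h) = (h + 2)*(h + 4)*(h^2 - 4*h) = (h - 4)*(h + 2)*(h + 4)*(h)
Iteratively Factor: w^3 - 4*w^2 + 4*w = (w)*(w^2 - 4*w + 4) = w*(w - 2)*(w - 2)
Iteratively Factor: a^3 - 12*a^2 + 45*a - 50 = (a - 5)*(a^2 - 7*a + 10) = (a - 5)^2*(a - 2)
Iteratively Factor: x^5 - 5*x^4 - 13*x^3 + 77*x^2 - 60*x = (x + 4)*(x^4 - 9*x^3 + 23*x^2 - 15*x) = (x - 1)*(x + 4)*(x^3 - 8*x^2 + 15*x) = x*(x - 1)*(x + 4)*(x^2 - 8*x + 15) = x*(x - 3)*(x - 1)*(x + 4)*(x - 5)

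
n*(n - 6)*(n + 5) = n^3 - n^2 - 30*n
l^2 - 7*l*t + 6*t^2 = (l - 6*t)*(l - t)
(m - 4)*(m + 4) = m^2 - 16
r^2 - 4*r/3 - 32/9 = (r - 8/3)*(r + 4/3)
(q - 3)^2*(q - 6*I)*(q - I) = q^4 - 6*q^3 - 7*I*q^3 + 3*q^2 + 42*I*q^2 + 36*q - 63*I*q - 54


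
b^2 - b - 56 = (b - 8)*(b + 7)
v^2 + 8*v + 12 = (v + 2)*(v + 6)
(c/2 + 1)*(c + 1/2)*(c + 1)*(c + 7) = c^4/2 + 21*c^3/4 + 14*c^2 + 51*c/4 + 7/2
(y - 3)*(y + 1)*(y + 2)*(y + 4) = y^4 + 4*y^3 - 7*y^2 - 34*y - 24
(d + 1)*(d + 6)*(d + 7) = d^3 + 14*d^2 + 55*d + 42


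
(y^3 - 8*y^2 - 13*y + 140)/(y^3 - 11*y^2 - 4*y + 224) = (y - 5)/(y - 8)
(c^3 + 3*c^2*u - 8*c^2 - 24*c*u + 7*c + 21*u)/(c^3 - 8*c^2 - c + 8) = (c^2 + 3*c*u - 7*c - 21*u)/(c^2 - 7*c - 8)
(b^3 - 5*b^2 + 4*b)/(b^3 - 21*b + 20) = b/(b + 5)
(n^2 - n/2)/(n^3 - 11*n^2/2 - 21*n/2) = (1 - 2*n)/(-2*n^2 + 11*n + 21)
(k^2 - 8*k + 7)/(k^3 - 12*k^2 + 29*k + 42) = (k - 1)/(k^2 - 5*k - 6)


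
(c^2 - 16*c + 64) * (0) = 0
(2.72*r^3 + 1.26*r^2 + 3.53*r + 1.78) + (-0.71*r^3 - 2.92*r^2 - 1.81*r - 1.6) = 2.01*r^3 - 1.66*r^2 + 1.72*r + 0.18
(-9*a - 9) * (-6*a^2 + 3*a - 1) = 54*a^3 + 27*a^2 - 18*a + 9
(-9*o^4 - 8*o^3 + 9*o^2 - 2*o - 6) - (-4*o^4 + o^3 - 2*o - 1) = -5*o^4 - 9*o^3 + 9*o^2 - 5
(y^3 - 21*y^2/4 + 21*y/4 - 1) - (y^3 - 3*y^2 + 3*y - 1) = -9*y^2/4 + 9*y/4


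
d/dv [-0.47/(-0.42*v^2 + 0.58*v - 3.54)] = (0.2726 - 0.3948*v)/(0.42*v^2 - 0.58*v + 3.54)^2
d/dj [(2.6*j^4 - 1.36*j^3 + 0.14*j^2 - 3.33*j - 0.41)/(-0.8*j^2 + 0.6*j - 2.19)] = (-4.16*j^5 + 5.768*j^4 - 24.408*j^3 + 6.3552*j^2 - 1.2692*j + 7.5387)/(0.64*j^4 - 0.96*j^3 + 3.864*j^2 - 2.628*j + 4.7961)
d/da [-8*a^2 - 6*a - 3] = -16*a - 6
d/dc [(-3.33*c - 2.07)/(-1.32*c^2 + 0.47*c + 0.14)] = (-4.3956*c^2 - 5.4648*c + 0.5067)/(1.7424*c^4 - 1.2408*c^3 - 0.1487*c^2 + 0.1316*c + 0.0196)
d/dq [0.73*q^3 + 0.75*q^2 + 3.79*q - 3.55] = 2.19*q^2 + 1.5*q + 3.79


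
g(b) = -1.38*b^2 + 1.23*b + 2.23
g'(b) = 1.23 - 2.76*b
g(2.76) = -4.89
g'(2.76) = -6.39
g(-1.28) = -1.61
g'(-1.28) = 4.76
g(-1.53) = -2.88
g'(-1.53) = 5.45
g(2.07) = -1.14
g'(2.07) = -4.48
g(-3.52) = -19.20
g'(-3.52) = 10.95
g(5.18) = -28.43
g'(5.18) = -13.07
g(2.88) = -5.67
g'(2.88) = -6.72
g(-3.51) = -19.09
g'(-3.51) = 10.92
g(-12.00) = -211.25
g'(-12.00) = 34.35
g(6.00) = -40.07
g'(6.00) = -15.33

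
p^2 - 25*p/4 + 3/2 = (p - 6)*(p - 1/4)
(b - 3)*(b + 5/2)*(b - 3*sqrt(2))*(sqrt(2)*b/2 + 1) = sqrt(2)*b^4/2 - 2*b^3 - sqrt(2)*b^3/4 - 27*sqrt(2)*b^2/4 + b^2 + 3*sqrt(2)*b/2 + 15*b + 45*sqrt(2)/2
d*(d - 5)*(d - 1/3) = d^3 - 16*d^2/3 + 5*d/3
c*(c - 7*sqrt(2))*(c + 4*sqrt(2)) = c^3 - 3*sqrt(2)*c^2 - 56*c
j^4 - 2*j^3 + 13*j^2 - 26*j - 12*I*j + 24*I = (j - 2)*(j - 3*I)*(j - I)*(j + 4*I)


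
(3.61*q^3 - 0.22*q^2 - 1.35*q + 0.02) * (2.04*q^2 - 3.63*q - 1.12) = 7.3644*q^5 - 13.5531*q^4 - 5.9986*q^3 + 5.1877*q^2 + 1.4394*q - 0.0224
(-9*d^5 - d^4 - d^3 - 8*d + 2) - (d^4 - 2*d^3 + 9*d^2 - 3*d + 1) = -9*d^5 - 2*d^4 + d^3 - 9*d^2 - 5*d + 1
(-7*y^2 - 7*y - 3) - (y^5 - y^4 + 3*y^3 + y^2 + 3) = -y^5 + y^4 - 3*y^3 - 8*y^2 - 7*y - 6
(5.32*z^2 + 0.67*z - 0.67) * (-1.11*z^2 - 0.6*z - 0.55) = -5.9052*z^4 - 3.9357*z^3 - 2.5843*z^2 + 0.0335*z + 0.3685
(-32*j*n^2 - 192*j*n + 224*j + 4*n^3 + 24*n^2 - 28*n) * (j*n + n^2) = -32*j^2*n^3 - 192*j^2*n^2 + 224*j^2*n - 28*j*n^4 - 168*j*n^3 + 196*j*n^2 + 4*n^5 + 24*n^4 - 28*n^3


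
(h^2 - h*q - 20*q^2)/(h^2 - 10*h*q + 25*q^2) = (-h - 4*q)/(-h + 5*q)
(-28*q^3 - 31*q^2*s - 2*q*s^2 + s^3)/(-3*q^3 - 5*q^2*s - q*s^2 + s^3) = (28*q^2 + 3*q*s - s^2)/(3*q^2 + 2*q*s - s^2)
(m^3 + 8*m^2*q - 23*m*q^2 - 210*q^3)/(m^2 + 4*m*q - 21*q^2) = (-m^2 - m*q + 30*q^2)/(-m + 3*q)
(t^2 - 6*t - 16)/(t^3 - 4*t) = (t - 8)/(t*(t - 2))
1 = 1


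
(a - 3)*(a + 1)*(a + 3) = a^3 + a^2 - 9*a - 9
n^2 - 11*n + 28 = (n - 7)*(n - 4)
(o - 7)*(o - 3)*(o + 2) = o^3 - 8*o^2 + o + 42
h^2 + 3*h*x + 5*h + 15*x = (h + 5)*(h + 3*x)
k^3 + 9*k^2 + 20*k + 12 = (k + 1)*(k + 2)*(k + 6)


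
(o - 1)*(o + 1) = o^2 - 1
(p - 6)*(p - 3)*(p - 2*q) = p^3 - 2*p^2*q - 9*p^2 + 18*p*q + 18*p - 36*q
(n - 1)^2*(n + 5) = n^3 + 3*n^2 - 9*n + 5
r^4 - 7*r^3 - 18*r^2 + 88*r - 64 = (r - 8)*(r - 2)*(r - 1)*(r + 4)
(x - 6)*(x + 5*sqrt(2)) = x^2 - 6*x + 5*sqrt(2)*x - 30*sqrt(2)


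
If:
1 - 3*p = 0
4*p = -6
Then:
No Solution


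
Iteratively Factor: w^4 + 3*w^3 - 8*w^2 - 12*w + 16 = (w - 2)*(w^3 + 5*w^2 + 2*w - 8) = (w - 2)*(w + 4)*(w^2 + w - 2) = (w - 2)*(w + 2)*(w + 4)*(w - 1)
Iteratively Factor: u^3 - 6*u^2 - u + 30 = (u - 5)*(u^2 - u - 6) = (u - 5)*(u - 3)*(u + 2)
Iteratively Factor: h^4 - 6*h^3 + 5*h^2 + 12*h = (h - 4)*(h^3 - 2*h^2 - 3*h) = h*(h - 4)*(h^2 - 2*h - 3) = h*(h - 4)*(h - 3)*(h + 1)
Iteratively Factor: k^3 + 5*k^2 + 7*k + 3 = (k + 3)*(k^2 + 2*k + 1) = (k + 1)*(k + 3)*(k + 1)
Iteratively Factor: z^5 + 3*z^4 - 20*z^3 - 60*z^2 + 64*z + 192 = (z + 3)*(z^4 - 20*z^2 + 64) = (z - 2)*(z + 3)*(z^3 + 2*z^2 - 16*z - 32) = (z - 2)*(z + 3)*(z + 4)*(z^2 - 2*z - 8) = (z - 4)*(z - 2)*(z + 3)*(z + 4)*(z + 2)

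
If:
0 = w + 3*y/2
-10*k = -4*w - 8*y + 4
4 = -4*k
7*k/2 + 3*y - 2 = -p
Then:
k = -1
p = 29/2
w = 9/2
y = -3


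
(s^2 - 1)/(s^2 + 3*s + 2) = (s - 1)/(s + 2)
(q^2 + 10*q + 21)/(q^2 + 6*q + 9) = (q + 7)/(q + 3)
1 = 1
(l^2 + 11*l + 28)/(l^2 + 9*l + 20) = (l + 7)/(l + 5)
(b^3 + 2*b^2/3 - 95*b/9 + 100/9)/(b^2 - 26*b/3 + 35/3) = (3*b^2 + 7*b - 20)/(3*(b - 7))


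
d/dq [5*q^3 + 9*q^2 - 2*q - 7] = 15*q^2 + 18*q - 2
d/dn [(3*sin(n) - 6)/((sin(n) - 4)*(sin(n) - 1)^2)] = 6*(5*sin(n) + cos(n)^2 - 8)*cos(n)/((sin(n) - 4)^2*(sin(n) - 1)^3)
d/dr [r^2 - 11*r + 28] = 2*r - 11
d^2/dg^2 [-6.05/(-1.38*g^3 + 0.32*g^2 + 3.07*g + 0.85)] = ((3.872 - 50.094*g)*(-1.38*g^3 + 0.32*g^2 + 3.07*g + 0.85) - 6.05*(-8.28*g^2 + 1.28*g + 6.14)*(-4.14*g^2 + 0.64*g + 3.07))/(-1.38*g^3 + 0.32*g^2 + 3.07*g + 0.85)^3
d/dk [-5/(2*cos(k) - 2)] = -5*sin(k)/(2*(cos(k) - 1)^2)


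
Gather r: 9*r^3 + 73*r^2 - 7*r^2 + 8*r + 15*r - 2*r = 9*r^3 + 66*r^2 + 21*r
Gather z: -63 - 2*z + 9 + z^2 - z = z^2 - 3*z - 54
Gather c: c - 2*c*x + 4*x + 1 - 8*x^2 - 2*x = c*(1 - 2*x) - 8*x^2 + 2*x + 1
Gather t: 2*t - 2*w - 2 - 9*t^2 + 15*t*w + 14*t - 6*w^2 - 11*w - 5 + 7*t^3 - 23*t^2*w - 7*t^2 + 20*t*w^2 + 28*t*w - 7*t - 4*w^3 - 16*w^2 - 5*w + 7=7*t^3 + t^2*(-23*w - 16) + t*(20*w^2 + 43*w + 9) - 4*w^3 - 22*w^2 - 18*w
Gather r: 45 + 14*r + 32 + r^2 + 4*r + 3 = r^2 + 18*r + 80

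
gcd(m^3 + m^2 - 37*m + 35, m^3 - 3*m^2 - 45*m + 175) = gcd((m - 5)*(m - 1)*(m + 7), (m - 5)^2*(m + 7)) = m^2 + 2*m - 35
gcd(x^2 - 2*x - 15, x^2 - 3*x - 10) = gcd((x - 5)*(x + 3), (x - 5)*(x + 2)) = x - 5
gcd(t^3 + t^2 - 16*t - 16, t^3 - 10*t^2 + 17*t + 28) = t^2 - 3*t - 4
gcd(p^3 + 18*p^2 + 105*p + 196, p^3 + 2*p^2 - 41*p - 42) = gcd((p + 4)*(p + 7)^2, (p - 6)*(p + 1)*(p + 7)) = p + 7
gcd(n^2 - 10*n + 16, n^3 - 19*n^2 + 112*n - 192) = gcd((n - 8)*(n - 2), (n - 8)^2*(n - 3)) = n - 8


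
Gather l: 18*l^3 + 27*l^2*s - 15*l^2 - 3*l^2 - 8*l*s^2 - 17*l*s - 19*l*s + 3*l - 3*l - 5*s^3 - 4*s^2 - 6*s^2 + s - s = 18*l^3 + l^2*(27*s - 18) + l*(-8*s^2 - 36*s) - 5*s^3 - 10*s^2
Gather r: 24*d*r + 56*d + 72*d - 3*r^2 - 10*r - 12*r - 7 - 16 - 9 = 128*d - 3*r^2 + r*(24*d - 22) - 32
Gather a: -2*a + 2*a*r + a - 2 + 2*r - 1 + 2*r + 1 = a*(2*r - 1) + 4*r - 2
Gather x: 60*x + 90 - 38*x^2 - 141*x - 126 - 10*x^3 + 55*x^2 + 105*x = -10*x^3 + 17*x^2 + 24*x - 36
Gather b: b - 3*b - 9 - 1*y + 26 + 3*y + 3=-2*b + 2*y + 20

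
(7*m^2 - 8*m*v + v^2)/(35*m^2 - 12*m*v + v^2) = (-m + v)/(-5*m + v)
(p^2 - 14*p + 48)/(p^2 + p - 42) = (p - 8)/(p + 7)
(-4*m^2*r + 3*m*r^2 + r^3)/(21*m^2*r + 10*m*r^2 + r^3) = (-4*m^2 + 3*m*r + r^2)/(21*m^2 + 10*m*r + r^2)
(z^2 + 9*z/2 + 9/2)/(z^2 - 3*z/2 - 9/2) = (z + 3)/(z - 3)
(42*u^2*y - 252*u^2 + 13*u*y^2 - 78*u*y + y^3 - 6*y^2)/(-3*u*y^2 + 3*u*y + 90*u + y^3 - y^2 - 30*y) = (42*u^2 + 13*u*y + y^2)/(-3*u*y - 15*u + y^2 + 5*y)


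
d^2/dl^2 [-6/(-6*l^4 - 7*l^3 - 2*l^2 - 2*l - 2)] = 12*(-(36*l^2 + 21*l + 2)*(6*l^4 + 7*l^3 + 2*l^2 + 2*l + 2) + (24*l^3 + 21*l^2 + 4*l + 2)^2)/(6*l^4 + 7*l^3 + 2*l^2 + 2*l + 2)^3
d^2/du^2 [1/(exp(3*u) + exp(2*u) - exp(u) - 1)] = (9*exp(3*u) - 7*exp(2*u) + 7*exp(u) - 1)*exp(u)/(exp(7*u) + exp(6*u) - 3*exp(5*u) - 3*exp(4*u) + 3*exp(3*u) + 3*exp(2*u) - exp(u) - 1)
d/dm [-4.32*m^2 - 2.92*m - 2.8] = -8.64*m - 2.92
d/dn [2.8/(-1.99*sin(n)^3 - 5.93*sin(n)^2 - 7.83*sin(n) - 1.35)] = (16.716*sin(n)^2 + 33.208*sin(n) + 21.924)*cos(n)/(1.99*sin(n)^3 + 5.93*sin(n)^2 + 7.83*sin(n) + 1.35)^2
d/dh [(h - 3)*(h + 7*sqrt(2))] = 2*h - 3 + 7*sqrt(2)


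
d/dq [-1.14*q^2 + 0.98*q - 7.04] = 0.98 - 2.28*q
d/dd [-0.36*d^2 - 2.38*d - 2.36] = -0.72*d - 2.38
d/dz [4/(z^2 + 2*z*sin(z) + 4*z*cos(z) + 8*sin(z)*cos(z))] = 8*(2*z*sin(z) - z*cos(z) - z - sin(z) - 2*cos(z) - 4*cos(2*z))/((z + 2*sin(z))^2*(z + 4*cos(z))^2)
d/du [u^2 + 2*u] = 2*u + 2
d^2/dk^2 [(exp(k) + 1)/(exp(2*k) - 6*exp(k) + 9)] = (exp(2*k) + 16*exp(k) + 15)*exp(k)/(exp(4*k) - 12*exp(3*k) + 54*exp(2*k) - 108*exp(k) + 81)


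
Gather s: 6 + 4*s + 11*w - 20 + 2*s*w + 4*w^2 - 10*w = s*(2*w + 4) + 4*w^2 + w - 14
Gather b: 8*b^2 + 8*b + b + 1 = 8*b^2 + 9*b + 1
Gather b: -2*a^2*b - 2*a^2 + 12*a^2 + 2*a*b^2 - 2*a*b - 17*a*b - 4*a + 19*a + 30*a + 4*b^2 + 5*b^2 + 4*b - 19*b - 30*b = 10*a^2 + 45*a + b^2*(2*a + 9) + b*(-2*a^2 - 19*a - 45)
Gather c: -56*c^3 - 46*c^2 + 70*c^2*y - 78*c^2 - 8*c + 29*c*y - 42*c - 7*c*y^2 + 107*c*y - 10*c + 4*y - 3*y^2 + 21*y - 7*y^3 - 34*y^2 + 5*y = -56*c^3 + c^2*(70*y - 124) + c*(-7*y^2 + 136*y - 60) - 7*y^3 - 37*y^2 + 30*y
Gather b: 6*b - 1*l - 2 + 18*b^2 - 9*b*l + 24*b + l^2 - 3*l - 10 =18*b^2 + b*(30 - 9*l) + l^2 - 4*l - 12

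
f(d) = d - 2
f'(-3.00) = 1.00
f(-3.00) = -5.00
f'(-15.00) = 1.00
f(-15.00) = -17.00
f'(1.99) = 1.00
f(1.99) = -0.01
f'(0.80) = 1.00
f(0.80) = -1.20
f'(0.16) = 1.00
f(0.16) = -1.84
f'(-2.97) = 1.00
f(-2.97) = -4.97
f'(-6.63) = 1.00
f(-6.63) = -8.63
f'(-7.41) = 1.00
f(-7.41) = -9.41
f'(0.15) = 1.00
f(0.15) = -1.85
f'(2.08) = 1.00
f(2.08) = 0.08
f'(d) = 1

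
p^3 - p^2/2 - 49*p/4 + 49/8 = (p - 7/2)*(p - 1/2)*(p + 7/2)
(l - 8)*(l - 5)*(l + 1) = l^3 - 12*l^2 + 27*l + 40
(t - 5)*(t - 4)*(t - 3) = t^3 - 12*t^2 + 47*t - 60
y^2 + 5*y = y*(y + 5)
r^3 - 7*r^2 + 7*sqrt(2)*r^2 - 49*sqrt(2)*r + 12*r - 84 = (r - 7)*(r + sqrt(2))*(r + 6*sqrt(2))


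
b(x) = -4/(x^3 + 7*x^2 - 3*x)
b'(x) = -4*(-3*x^2 - 14*x + 3)/(x^3 + 7*x^2 - 3*x)^2 = 4*(3*x^2 + 14*x - 3)/(x^2*(x^2 + 7*x - 3)^2)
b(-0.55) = -1.11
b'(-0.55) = -3.02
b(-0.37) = -1.98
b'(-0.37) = -7.63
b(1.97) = -0.14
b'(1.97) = 0.17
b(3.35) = -0.04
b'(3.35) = 0.03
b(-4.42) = -0.06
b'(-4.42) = -0.01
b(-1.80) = -0.18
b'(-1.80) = -0.15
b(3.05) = -0.05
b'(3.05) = 0.04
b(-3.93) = -0.07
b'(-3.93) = -0.01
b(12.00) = 0.00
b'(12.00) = 0.00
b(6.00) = -0.00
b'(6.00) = 0.00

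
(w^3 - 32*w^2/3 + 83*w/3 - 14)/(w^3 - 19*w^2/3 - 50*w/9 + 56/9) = 3*(w - 3)/(3*w + 4)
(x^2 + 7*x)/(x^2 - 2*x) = (x + 7)/(x - 2)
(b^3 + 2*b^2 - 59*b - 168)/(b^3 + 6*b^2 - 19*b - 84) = (b - 8)/(b - 4)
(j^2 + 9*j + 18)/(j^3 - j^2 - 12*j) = (j + 6)/(j*(j - 4))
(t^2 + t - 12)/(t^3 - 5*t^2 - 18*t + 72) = 1/(t - 6)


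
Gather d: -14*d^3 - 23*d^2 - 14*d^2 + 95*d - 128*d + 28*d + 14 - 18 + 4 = -14*d^3 - 37*d^2 - 5*d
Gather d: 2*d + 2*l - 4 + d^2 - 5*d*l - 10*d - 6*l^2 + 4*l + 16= d^2 + d*(-5*l - 8) - 6*l^2 + 6*l + 12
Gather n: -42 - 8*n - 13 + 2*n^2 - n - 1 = 2*n^2 - 9*n - 56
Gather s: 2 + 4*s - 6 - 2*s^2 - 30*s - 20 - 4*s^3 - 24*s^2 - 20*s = -4*s^3 - 26*s^2 - 46*s - 24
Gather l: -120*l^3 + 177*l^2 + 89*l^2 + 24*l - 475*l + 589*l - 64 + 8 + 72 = -120*l^3 + 266*l^2 + 138*l + 16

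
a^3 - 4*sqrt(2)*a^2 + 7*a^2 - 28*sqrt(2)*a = a*(a + 7)*(a - 4*sqrt(2))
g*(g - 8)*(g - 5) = g^3 - 13*g^2 + 40*g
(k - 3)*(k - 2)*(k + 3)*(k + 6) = k^4 + 4*k^3 - 21*k^2 - 36*k + 108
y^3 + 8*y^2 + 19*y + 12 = (y + 1)*(y + 3)*(y + 4)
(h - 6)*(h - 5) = h^2 - 11*h + 30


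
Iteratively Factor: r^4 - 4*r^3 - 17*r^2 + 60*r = (r + 4)*(r^3 - 8*r^2 + 15*r) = (r - 3)*(r + 4)*(r^2 - 5*r) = r*(r - 3)*(r + 4)*(r - 5)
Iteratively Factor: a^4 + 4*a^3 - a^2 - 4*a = (a + 4)*(a^3 - a) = a*(a + 4)*(a^2 - 1) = a*(a - 1)*(a + 4)*(a + 1)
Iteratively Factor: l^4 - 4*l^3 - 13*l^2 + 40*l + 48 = (l + 3)*(l^3 - 7*l^2 + 8*l + 16) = (l - 4)*(l + 3)*(l^2 - 3*l - 4) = (l - 4)*(l + 1)*(l + 3)*(l - 4)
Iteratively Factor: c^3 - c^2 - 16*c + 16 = (c - 4)*(c^2 + 3*c - 4) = (c - 4)*(c + 4)*(c - 1)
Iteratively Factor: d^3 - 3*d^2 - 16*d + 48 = (d - 4)*(d^2 + d - 12) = (d - 4)*(d - 3)*(d + 4)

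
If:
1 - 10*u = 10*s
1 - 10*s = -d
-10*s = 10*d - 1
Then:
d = 0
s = 1/10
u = 0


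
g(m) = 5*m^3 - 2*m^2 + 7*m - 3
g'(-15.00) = 3442.00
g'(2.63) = 100.23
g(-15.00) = -17433.00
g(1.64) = 25.16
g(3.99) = 310.70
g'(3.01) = 130.86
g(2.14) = 51.82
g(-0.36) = -6.01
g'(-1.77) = 61.07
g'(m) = 15*m^2 - 4*m + 7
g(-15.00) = -17433.00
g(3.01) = 136.30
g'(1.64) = 40.78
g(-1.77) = -49.38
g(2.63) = 92.53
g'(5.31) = 408.70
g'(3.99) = 229.84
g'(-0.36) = 10.38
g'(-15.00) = 3442.00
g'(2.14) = 67.13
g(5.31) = 726.38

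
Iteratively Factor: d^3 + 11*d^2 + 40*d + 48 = (d + 4)*(d^2 + 7*d + 12) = (d + 3)*(d + 4)*(d + 4)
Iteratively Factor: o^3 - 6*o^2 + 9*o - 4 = (o - 1)*(o^2 - 5*o + 4) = (o - 4)*(o - 1)*(o - 1)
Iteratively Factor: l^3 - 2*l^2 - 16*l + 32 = (l + 4)*(l^2 - 6*l + 8) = (l - 4)*(l + 4)*(l - 2)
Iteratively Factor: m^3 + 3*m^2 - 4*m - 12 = (m - 2)*(m^2 + 5*m + 6) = (m - 2)*(m + 3)*(m + 2)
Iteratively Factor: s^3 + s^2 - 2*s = (s - 1)*(s^2 + 2*s) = (s - 1)*(s + 2)*(s)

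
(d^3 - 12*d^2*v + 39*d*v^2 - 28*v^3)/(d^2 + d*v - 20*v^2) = (d^2 - 8*d*v + 7*v^2)/(d + 5*v)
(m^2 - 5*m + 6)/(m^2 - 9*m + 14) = (m - 3)/(m - 7)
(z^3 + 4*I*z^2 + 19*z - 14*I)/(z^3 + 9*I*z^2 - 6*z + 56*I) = (z - I)/(z + 4*I)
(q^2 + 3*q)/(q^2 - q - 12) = q/(q - 4)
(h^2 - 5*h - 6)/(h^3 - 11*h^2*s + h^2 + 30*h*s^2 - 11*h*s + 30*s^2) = (h - 6)/(h^2 - 11*h*s + 30*s^2)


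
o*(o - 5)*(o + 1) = o^3 - 4*o^2 - 5*o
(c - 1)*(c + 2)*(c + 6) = c^3 + 7*c^2 + 4*c - 12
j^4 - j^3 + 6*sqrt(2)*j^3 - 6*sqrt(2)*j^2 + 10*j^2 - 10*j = j*(j - 1)*(j + sqrt(2))*(j + 5*sqrt(2))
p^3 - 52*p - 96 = (p - 8)*(p + 2)*(p + 6)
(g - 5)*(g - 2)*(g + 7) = g^3 - 39*g + 70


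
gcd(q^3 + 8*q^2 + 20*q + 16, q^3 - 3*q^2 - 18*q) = 1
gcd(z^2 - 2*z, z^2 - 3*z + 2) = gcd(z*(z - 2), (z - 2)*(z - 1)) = z - 2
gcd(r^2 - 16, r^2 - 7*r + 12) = r - 4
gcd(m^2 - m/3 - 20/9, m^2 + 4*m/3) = m + 4/3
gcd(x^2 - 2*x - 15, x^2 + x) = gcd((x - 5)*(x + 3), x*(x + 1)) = 1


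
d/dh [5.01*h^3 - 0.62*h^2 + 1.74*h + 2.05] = 15.03*h^2 - 1.24*h + 1.74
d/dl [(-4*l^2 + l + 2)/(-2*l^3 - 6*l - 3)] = ((8*l - 1)*(2*l^3 + 6*l + 3) + 6*(l^2 + 1)*(-4*l^2 + l + 2))/(2*l^3 + 6*l + 3)^2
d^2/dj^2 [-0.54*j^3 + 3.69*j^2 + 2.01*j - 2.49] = 7.38 - 3.24*j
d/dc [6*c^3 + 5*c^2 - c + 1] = 18*c^2 + 10*c - 1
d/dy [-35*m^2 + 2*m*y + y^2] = 2*m + 2*y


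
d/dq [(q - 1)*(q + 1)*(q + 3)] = 3*q^2 + 6*q - 1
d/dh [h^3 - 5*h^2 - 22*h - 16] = 3*h^2 - 10*h - 22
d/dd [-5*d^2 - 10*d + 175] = -10*d - 10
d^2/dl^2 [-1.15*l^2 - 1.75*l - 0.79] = -2.30000000000000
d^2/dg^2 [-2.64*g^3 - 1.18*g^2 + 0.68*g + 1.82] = -15.84*g - 2.36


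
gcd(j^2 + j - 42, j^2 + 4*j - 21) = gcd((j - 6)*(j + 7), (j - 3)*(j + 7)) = j + 7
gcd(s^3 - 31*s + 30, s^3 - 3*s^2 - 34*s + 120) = s^2 + s - 30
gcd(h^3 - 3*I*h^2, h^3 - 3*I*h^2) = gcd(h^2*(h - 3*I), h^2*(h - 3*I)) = h^3 - 3*I*h^2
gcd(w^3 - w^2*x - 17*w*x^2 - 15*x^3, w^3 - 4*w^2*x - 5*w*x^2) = -w^2 + 4*w*x + 5*x^2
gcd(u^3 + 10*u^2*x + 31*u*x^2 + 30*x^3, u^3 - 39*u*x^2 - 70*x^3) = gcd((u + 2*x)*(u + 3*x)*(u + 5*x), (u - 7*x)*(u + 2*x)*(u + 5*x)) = u^2 + 7*u*x + 10*x^2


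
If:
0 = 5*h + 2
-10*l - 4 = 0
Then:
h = -2/5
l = -2/5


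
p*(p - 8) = p^2 - 8*p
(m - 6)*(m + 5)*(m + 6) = m^3 + 5*m^2 - 36*m - 180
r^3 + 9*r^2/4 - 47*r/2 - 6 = (r - 4)*(r + 1/4)*(r + 6)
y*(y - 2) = y^2 - 2*y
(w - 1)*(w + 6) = w^2 + 5*w - 6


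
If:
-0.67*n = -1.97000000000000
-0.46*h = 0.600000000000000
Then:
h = -1.30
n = 2.94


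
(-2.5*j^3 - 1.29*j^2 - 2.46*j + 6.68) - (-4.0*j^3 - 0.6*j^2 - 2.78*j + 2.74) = 1.5*j^3 - 0.69*j^2 + 0.32*j + 3.94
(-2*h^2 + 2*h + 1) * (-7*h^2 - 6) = 14*h^4 - 14*h^3 + 5*h^2 - 12*h - 6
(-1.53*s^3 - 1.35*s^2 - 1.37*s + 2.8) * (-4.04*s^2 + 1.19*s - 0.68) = 6.1812*s^5 + 3.6333*s^4 + 4.9687*s^3 - 12.0243*s^2 + 4.2636*s - 1.904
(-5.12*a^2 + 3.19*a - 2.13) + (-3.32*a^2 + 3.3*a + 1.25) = -8.44*a^2 + 6.49*a - 0.88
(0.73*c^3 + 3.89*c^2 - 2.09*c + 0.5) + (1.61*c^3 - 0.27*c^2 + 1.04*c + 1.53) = 2.34*c^3 + 3.62*c^2 - 1.05*c + 2.03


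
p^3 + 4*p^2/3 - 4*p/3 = p*(p - 2/3)*(p + 2)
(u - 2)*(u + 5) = u^2 + 3*u - 10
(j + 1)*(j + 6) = j^2 + 7*j + 6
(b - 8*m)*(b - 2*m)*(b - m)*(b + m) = b^4 - 10*b^3*m + 15*b^2*m^2 + 10*b*m^3 - 16*m^4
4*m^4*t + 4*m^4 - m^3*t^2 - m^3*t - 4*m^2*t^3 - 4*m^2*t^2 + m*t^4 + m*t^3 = (-4*m + t)*(-m + t)*(m + t)*(m*t + m)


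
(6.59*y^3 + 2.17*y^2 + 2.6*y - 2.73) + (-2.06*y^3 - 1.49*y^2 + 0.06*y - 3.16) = 4.53*y^3 + 0.68*y^2 + 2.66*y - 5.89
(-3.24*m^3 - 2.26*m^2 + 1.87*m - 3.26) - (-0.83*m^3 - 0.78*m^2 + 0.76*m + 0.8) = -2.41*m^3 - 1.48*m^2 + 1.11*m - 4.06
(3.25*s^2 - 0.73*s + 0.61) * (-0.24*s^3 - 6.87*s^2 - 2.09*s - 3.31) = -0.78*s^5 - 22.1523*s^4 - 1.9238*s^3 - 13.4225*s^2 + 1.1414*s - 2.0191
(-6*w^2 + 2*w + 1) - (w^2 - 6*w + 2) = -7*w^2 + 8*w - 1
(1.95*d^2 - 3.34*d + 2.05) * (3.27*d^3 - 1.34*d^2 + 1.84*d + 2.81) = 6.3765*d^5 - 13.5348*d^4 + 14.7671*d^3 - 3.4131*d^2 - 5.6134*d + 5.7605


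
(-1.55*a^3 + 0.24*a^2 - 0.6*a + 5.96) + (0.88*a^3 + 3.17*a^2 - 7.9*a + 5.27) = -0.67*a^3 + 3.41*a^2 - 8.5*a + 11.23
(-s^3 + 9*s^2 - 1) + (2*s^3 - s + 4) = s^3 + 9*s^2 - s + 3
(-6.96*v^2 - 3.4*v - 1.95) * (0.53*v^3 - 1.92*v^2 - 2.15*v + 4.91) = -3.6888*v^5 + 11.5612*v^4 + 20.4585*v^3 - 23.1196*v^2 - 12.5015*v - 9.5745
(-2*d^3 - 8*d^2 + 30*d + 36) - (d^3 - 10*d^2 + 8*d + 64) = -3*d^3 + 2*d^2 + 22*d - 28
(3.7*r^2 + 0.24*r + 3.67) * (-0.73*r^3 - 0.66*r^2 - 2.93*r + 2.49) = -2.701*r^5 - 2.6172*r^4 - 13.6785*r^3 + 6.0876*r^2 - 10.1555*r + 9.1383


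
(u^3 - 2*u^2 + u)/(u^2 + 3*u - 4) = u*(u - 1)/(u + 4)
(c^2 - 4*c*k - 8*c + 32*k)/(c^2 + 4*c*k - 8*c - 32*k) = (c - 4*k)/(c + 4*k)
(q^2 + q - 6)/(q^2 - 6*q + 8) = (q + 3)/(q - 4)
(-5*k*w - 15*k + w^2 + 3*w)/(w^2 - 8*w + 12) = (-5*k*w - 15*k + w^2 + 3*w)/(w^2 - 8*w + 12)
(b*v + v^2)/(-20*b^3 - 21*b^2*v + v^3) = v/(-20*b^2 - b*v + v^2)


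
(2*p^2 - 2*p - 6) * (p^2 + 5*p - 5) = 2*p^4 + 8*p^3 - 26*p^2 - 20*p + 30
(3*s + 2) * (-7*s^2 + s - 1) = -21*s^3 - 11*s^2 - s - 2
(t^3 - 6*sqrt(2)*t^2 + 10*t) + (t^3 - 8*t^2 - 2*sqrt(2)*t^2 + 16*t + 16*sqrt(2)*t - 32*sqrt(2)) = 2*t^3 - 8*sqrt(2)*t^2 - 8*t^2 + 16*sqrt(2)*t + 26*t - 32*sqrt(2)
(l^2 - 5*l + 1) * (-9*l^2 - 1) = -9*l^4 + 45*l^3 - 10*l^2 + 5*l - 1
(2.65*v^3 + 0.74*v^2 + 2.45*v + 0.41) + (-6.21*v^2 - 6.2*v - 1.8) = 2.65*v^3 - 5.47*v^2 - 3.75*v - 1.39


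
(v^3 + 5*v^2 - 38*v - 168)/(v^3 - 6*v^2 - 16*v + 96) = (v + 7)/(v - 4)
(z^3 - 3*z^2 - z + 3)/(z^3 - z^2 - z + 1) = (z - 3)/(z - 1)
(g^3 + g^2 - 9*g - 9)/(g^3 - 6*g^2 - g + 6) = (g^2 - 9)/(g^2 - 7*g + 6)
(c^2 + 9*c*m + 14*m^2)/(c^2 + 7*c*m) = (c + 2*m)/c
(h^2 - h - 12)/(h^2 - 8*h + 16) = (h + 3)/(h - 4)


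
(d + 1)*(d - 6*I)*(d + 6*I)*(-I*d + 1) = -I*d^4 + d^3 - I*d^3 + d^2 - 36*I*d^2 + 36*d - 36*I*d + 36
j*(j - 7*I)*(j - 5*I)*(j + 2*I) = j^4 - 10*I*j^3 - 11*j^2 - 70*I*j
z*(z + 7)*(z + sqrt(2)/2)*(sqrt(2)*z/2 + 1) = sqrt(2)*z^4/2 + 3*z^3/2 + 7*sqrt(2)*z^3/2 + sqrt(2)*z^2/2 + 21*z^2/2 + 7*sqrt(2)*z/2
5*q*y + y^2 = y*(5*q + y)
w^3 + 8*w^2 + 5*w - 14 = (w - 1)*(w + 2)*(w + 7)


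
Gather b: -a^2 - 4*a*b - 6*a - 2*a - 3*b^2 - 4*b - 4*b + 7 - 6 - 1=-a^2 - 8*a - 3*b^2 + b*(-4*a - 8)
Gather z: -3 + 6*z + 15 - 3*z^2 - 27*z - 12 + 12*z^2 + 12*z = 9*z^2 - 9*z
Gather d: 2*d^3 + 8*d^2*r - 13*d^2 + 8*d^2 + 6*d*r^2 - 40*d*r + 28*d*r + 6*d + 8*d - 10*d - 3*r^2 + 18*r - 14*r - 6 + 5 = 2*d^3 + d^2*(8*r - 5) + d*(6*r^2 - 12*r + 4) - 3*r^2 + 4*r - 1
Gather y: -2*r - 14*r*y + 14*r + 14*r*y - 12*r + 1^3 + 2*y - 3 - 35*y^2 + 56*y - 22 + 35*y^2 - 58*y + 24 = 0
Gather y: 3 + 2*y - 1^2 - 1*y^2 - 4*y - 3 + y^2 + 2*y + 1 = 0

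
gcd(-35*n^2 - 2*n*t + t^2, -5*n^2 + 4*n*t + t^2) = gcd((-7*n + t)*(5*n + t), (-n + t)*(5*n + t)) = 5*n + t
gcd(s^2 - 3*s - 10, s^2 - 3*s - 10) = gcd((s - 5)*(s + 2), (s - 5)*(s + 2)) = s^2 - 3*s - 10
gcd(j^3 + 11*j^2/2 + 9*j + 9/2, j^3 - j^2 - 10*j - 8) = j + 1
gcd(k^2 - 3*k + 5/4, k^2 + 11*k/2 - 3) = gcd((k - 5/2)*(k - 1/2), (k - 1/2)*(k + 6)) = k - 1/2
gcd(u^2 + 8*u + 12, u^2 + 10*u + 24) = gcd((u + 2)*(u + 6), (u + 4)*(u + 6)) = u + 6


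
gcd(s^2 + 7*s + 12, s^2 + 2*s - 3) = s + 3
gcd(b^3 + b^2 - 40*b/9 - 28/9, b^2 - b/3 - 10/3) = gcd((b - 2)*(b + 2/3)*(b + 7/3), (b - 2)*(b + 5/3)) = b - 2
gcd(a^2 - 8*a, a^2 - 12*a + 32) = a - 8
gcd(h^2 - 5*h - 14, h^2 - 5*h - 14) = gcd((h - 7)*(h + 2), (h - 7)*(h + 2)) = h^2 - 5*h - 14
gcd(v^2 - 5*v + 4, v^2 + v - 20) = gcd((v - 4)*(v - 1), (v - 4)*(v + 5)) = v - 4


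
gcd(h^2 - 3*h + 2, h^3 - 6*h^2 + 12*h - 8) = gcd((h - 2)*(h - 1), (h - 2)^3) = h - 2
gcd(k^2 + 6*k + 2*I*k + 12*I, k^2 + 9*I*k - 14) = k + 2*I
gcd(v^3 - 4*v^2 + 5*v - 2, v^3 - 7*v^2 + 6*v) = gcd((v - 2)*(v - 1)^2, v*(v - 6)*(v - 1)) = v - 1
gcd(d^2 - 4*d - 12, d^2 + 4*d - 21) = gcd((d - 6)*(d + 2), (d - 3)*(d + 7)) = 1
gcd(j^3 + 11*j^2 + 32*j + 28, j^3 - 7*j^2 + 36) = j + 2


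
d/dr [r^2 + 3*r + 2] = 2*r + 3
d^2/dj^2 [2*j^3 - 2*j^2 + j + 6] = 12*j - 4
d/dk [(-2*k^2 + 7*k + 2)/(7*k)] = -2/7 - 2/(7*k^2)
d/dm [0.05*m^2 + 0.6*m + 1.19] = 0.1*m + 0.6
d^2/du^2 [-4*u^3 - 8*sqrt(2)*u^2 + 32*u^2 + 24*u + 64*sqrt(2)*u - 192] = -24*u - 16*sqrt(2) + 64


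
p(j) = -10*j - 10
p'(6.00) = -10.00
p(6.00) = -70.00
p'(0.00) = -10.00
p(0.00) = -10.00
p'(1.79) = -10.00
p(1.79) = -27.90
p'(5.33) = -10.00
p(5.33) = -63.30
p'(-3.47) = -10.00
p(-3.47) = 24.70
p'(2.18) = -10.00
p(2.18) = -31.80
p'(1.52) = -10.00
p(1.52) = -25.20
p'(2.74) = -10.00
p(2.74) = -37.40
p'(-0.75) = -10.00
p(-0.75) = -2.50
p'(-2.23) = -10.00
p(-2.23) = 12.30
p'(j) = -10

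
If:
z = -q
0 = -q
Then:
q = 0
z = 0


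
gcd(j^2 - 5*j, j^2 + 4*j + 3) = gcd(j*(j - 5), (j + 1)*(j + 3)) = 1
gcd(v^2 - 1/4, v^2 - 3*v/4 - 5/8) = v + 1/2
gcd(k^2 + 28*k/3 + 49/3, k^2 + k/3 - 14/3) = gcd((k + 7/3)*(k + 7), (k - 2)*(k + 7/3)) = k + 7/3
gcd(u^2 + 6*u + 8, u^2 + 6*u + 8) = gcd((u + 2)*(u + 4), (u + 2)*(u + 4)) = u^2 + 6*u + 8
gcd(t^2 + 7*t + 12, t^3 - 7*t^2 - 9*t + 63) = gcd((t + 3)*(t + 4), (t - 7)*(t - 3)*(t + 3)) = t + 3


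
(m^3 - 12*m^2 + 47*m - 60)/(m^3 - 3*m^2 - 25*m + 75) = (m - 4)/(m + 5)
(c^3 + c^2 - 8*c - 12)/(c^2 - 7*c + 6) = (c^3 + c^2 - 8*c - 12)/(c^2 - 7*c + 6)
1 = 1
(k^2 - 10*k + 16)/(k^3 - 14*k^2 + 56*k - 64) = 1/(k - 4)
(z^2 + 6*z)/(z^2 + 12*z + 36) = z/(z + 6)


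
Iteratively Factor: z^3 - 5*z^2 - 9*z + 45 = (z - 5)*(z^2 - 9) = (z - 5)*(z - 3)*(z + 3)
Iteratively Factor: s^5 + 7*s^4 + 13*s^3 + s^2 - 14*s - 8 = (s + 2)*(s^4 + 5*s^3 + 3*s^2 - 5*s - 4) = (s + 2)*(s + 4)*(s^3 + s^2 - s - 1) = (s + 1)*(s + 2)*(s + 4)*(s^2 - 1) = (s - 1)*(s + 1)*(s + 2)*(s + 4)*(s + 1)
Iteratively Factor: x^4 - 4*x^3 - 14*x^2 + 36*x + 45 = (x - 5)*(x^3 + x^2 - 9*x - 9) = (x - 5)*(x + 3)*(x^2 - 2*x - 3) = (x - 5)*(x - 3)*(x + 3)*(x + 1)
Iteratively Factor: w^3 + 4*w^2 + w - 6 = (w - 1)*(w^2 + 5*w + 6) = (w - 1)*(w + 3)*(w + 2)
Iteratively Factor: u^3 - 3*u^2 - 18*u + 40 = (u + 4)*(u^2 - 7*u + 10) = (u - 2)*(u + 4)*(u - 5)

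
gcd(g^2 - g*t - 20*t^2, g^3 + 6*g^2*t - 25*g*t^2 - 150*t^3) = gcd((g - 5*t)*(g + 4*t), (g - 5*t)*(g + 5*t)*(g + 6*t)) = -g + 5*t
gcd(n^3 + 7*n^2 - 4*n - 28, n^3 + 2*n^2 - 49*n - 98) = n^2 + 9*n + 14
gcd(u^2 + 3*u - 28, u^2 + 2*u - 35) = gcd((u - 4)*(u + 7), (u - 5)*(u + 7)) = u + 7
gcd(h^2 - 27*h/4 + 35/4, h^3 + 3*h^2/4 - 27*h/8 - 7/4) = h - 7/4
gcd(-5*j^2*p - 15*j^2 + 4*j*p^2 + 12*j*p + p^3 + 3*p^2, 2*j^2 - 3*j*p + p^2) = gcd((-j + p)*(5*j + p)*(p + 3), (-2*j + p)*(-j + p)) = -j + p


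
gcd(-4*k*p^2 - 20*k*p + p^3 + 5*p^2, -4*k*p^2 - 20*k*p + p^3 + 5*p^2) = -4*k*p^2 - 20*k*p + p^3 + 5*p^2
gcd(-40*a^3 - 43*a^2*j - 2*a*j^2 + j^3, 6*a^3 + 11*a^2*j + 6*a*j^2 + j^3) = a + j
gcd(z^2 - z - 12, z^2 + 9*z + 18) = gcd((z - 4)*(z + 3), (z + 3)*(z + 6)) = z + 3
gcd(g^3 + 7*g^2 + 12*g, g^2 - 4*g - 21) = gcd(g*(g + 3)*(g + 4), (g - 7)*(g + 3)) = g + 3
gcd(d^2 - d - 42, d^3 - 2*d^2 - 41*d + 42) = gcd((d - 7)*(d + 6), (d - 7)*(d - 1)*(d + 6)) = d^2 - d - 42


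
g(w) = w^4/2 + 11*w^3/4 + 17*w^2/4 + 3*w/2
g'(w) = 2*w^3 + 33*w^2/4 + 17*w/2 + 3/2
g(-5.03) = 70.08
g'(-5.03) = -87.05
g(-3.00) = 0.00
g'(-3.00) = -3.75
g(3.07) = 168.64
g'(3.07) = 163.22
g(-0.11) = -0.12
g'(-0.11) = 0.66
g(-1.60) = 0.49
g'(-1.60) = 0.83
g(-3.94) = 12.36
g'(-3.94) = -26.25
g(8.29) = 4232.75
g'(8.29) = 1778.38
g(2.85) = 135.44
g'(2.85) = 139.03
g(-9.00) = 1606.50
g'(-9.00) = -864.75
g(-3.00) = 0.00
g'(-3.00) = -3.75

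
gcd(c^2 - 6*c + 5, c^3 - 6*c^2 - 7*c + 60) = c - 5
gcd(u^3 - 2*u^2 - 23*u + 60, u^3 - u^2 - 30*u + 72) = u^2 - 7*u + 12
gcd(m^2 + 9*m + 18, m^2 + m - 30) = m + 6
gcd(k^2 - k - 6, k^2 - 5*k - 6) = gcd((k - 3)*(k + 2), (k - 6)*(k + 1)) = 1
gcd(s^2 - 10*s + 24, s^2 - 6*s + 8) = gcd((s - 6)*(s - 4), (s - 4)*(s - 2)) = s - 4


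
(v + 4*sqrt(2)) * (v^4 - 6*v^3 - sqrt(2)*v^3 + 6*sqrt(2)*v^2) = v^5 - 6*v^4 + 3*sqrt(2)*v^4 - 18*sqrt(2)*v^3 - 8*v^3 + 48*v^2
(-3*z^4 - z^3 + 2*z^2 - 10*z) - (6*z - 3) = -3*z^4 - z^3 + 2*z^2 - 16*z + 3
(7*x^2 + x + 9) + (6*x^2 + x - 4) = 13*x^2 + 2*x + 5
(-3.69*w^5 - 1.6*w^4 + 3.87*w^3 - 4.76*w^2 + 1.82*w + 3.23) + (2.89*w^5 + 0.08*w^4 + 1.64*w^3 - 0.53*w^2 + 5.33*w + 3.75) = -0.8*w^5 - 1.52*w^4 + 5.51*w^3 - 5.29*w^2 + 7.15*w + 6.98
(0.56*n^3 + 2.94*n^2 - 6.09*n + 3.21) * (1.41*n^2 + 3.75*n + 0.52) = 0.7896*n^5 + 6.2454*n^4 + 2.7293*n^3 - 16.7826*n^2 + 8.8707*n + 1.6692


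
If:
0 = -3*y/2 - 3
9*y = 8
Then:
No Solution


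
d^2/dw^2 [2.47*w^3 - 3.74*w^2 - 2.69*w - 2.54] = 14.82*w - 7.48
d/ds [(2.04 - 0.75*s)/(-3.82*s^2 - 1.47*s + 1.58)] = (-2.865*s^2 + 15.5856*s + 1.8138)/(14.5924*s^4 + 11.2308*s^3 - 9.9103*s^2 - 4.6452*s + 2.4964)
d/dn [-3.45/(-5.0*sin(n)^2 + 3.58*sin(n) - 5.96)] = (12.351 - 34.5*sin(n))*cos(n)/(5.0*sin(n)^2 - 3.58*sin(n) + 5.96)^2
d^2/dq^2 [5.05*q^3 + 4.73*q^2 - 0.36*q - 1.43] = 30.3*q + 9.46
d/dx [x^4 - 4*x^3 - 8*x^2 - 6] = 4*x*(x^2 - 3*x - 4)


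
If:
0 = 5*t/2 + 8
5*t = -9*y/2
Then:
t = -16/5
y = 32/9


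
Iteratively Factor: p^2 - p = (p)*(p - 1)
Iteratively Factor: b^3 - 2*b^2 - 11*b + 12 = (b + 3)*(b^2 - 5*b + 4) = (b - 1)*(b + 3)*(b - 4)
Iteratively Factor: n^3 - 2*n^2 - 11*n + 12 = (n - 1)*(n^2 - n - 12) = (n - 1)*(n + 3)*(n - 4)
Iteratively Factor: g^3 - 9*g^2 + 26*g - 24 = (g - 3)*(g^2 - 6*g + 8) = (g - 4)*(g - 3)*(g - 2)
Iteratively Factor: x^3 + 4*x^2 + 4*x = (x + 2)*(x^2 + 2*x) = (x + 2)^2*(x)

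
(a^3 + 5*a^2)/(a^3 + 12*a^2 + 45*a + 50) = a^2/(a^2 + 7*a + 10)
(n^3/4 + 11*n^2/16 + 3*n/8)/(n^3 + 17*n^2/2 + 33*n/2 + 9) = n*(4*n^2 + 11*n + 6)/(8*(2*n^3 + 17*n^2 + 33*n + 18))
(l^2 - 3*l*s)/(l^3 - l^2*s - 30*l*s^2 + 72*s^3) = l/(l^2 + 2*l*s - 24*s^2)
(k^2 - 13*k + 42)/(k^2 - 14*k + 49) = (k - 6)/(k - 7)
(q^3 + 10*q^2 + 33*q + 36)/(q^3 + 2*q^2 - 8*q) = (q^2 + 6*q + 9)/(q*(q - 2))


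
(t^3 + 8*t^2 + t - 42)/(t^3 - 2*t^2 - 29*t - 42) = (t^2 + 5*t - 14)/(t^2 - 5*t - 14)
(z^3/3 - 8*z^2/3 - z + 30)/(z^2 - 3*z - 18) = z/3 - 5/3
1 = 1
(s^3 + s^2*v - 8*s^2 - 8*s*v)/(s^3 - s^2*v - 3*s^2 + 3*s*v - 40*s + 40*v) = s*(s + v)/(s^2 - s*v + 5*s - 5*v)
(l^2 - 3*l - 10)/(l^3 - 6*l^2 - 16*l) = (l - 5)/(l*(l - 8))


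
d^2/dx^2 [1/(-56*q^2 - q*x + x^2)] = 2*(-56*q^2 - q*x + x^2 - (q - 2*x)^2)/(56*q^2 + q*x - x^2)^3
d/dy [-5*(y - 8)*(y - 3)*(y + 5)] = -15*y^2 + 60*y + 155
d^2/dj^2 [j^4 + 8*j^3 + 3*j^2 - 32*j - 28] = 12*j^2 + 48*j + 6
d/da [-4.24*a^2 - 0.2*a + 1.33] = -8.48*a - 0.2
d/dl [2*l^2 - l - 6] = 4*l - 1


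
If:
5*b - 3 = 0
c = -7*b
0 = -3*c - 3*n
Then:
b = 3/5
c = -21/5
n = 21/5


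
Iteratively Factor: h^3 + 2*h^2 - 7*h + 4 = (h - 1)*(h^2 + 3*h - 4) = (h - 1)*(h + 4)*(h - 1)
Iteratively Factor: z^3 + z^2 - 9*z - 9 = (z + 1)*(z^2 - 9) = (z - 3)*(z + 1)*(z + 3)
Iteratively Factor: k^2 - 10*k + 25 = (k - 5)*(k - 5)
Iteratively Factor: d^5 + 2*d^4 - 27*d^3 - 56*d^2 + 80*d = (d + 4)*(d^4 - 2*d^3 - 19*d^2 + 20*d) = (d + 4)^2*(d^3 - 6*d^2 + 5*d) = (d - 1)*(d + 4)^2*(d^2 - 5*d) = (d - 5)*(d - 1)*(d + 4)^2*(d)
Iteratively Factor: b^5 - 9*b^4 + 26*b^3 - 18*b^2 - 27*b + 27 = (b + 1)*(b^4 - 10*b^3 + 36*b^2 - 54*b + 27) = (b - 3)*(b + 1)*(b^3 - 7*b^2 + 15*b - 9) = (b - 3)^2*(b + 1)*(b^2 - 4*b + 3) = (b - 3)^2*(b - 1)*(b + 1)*(b - 3)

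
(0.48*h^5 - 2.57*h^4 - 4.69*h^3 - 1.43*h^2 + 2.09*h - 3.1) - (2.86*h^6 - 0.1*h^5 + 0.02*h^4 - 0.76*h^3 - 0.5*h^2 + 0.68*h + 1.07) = -2.86*h^6 + 0.58*h^5 - 2.59*h^4 - 3.93*h^3 - 0.93*h^2 + 1.41*h - 4.17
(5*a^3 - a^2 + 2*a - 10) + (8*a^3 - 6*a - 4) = 13*a^3 - a^2 - 4*a - 14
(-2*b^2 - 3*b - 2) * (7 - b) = 2*b^3 - 11*b^2 - 19*b - 14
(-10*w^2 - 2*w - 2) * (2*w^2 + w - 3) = -20*w^4 - 14*w^3 + 24*w^2 + 4*w + 6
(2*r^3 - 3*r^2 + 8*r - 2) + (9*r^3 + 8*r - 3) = 11*r^3 - 3*r^2 + 16*r - 5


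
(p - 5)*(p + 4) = p^2 - p - 20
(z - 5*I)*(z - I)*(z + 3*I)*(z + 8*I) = z^4 + 5*I*z^3 + 37*z^2 + 89*I*z + 120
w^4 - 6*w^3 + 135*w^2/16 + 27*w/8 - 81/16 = (w - 3)^2*(w - 3/4)*(w + 3/4)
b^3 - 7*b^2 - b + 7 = (b - 7)*(b - 1)*(b + 1)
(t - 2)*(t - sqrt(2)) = t^2 - 2*t - sqrt(2)*t + 2*sqrt(2)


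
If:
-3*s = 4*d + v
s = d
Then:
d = -v/7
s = -v/7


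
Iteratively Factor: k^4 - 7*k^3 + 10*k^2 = (k - 2)*(k^3 - 5*k^2) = k*(k - 2)*(k^2 - 5*k) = k*(k - 5)*(k - 2)*(k)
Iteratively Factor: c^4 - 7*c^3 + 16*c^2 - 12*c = (c)*(c^3 - 7*c^2 + 16*c - 12) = c*(c - 2)*(c^2 - 5*c + 6) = c*(c - 2)^2*(c - 3)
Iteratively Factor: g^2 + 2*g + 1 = (g + 1)*(g + 1)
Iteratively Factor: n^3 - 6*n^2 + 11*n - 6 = (n - 2)*(n^2 - 4*n + 3) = (n - 2)*(n - 1)*(n - 3)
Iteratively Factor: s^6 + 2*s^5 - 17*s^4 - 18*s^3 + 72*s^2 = (s + 4)*(s^5 - 2*s^4 - 9*s^3 + 18*s^2) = (s + 3)*(s + 4)*(s^4 - 5*s^3 + 6*s^2) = s*(s + 3)*(s + 4)*(s^3 - 5*s^2 + 6*s) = s^2*(s + 3)*(s + 4)*(s^2 - 5*s + 6) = s^2*(s - 2)*(s + 3)*(s + 4)*(s - 3)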